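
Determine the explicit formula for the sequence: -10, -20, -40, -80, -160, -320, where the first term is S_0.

Check ratios: -20 / -10 = 2.0
Common ratio r = 2.
First term a = -10.
Formula: S_i = -10 * 2^i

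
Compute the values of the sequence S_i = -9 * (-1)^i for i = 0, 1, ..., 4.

This is a geometric sequence.
i=0: S_0 = -9 * (-1)^0 = -9
i=1: S_1 = -9 * (-1)^1 = 9
i=2: S_2 = -9 * (-1)^2 = -9
i=3: S_3 = -9 * (-1)^3 = 9
i=4: S_4 = -9 * (-1)^4 = -9
The first 5 terms are: [-9, 9, -9, 9, -9]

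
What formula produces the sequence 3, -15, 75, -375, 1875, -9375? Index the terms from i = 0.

Check ratios: -15 / 3 = -5.0
Common ratio r = -5.
First term a = 3.
Formula: S_i = 3 * (-5)^i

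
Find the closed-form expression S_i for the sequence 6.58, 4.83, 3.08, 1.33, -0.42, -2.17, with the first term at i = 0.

Check differences: 4.83 - 6.58 = -1.75
3.08 - 4.83 = -1.75
Common difference d = -1.75.
First term a = 6.58.
Formula: S_i = 6.58 - 1.75*i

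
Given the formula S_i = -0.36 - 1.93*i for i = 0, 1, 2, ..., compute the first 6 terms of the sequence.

This is an arithmetic sequence.
i=0: S_0 = -0.36 + -1.93*0 = -0.36
i=1: S_1 = -0.36 + -1.93*1 = -2.29
i=2: S_2 = -0.36 + -1.93*2 = -4.22
i=3: S_3 = -0.36 + -1.93*3 = -6.15
i=4: S_4 = -0.36 + -1.93*4 = -8.08
i=5: S_5 = -0.36 + -1.93*5 = -10.01
The first 6 terms are: [-0.36, -2.29, -4.22, -6.15, -8.08, -10.01]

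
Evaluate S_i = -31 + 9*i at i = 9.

S_9 = -31 + 9*9 = -31 + 81 = 50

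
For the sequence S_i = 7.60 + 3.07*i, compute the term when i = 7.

S_7 = 7.6 + 3.07*7 = 7.6 + 21.49 = 29.09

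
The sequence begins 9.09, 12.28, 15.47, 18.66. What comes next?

Differences: 12.28 - 9.09 = 3.19
This is an arithmetic sequence with common difference d = 3.19.
Next term = 18.66 + 3.19 = 21.85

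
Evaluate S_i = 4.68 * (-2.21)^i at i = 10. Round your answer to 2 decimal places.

S_10 = 4.68 * (-2.21)^10 ≈ 4.68 * 2779.2188 ≈ 13006.74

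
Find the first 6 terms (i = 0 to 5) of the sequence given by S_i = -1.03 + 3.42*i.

This is an arithmetic sequence.
i=0: S_0 = -1.03 + 3.42*0 = -1.03
i=1: S_1 = -1.03 + 3.42*1 = 2.39
i=2: S_2 = -1.03 + 3.42*2 = 5.81
i=3: S_3 = -1.03 + 3.42*3 = 9.23
i=4: S_4 = -1.03 + 3.42*4 = 12.65
i=5: S_5 = -1.03 + 3.42*5 = 16.07
The first 6 terms are: [-1.03, 2.39, 5.81, 9.23, 12.65, 16.07]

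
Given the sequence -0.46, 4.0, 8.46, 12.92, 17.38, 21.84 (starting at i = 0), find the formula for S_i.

Check differences: 4.0 - -0.46 = 4.46
8.46 - 4.0 = 4.46
Common difference d = 4.46.
First term a = -0.46.
Formula: S_i = -0.46 + 4.46*i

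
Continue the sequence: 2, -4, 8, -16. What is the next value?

Ratios: -4 / 2 = -2.0
This is a geometric sequence with common ratio r = -2.
Next term = -16 * -2 = 32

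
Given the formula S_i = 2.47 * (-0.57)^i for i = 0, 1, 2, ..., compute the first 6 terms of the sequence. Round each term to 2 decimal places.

This is a geometric sequence.
i=0: S_0 = 2.47 * (-0.57)^0 = 2.47
i=1: S_1 = 2.47 * (-0.57)^1 ≈ -1.41
i=2: S_2 = 2.47 * (-0.57)^2 ≈ 0.8
i=3: S_3 = 2.47 * (-0.57)^3 ≈ -0.46
i=4: S_4 = 2.47 * (-0.57)^4 ≈ 0.26
i=5: S_5 = 2.47 * (-0.57)^5 ≈ -0.15
The first 6 terms are: [2.47, -1.41, 0.8, -0.46, 0.26, -0.15]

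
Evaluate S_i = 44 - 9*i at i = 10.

S_10 = 44 + -9*10 = 44 + -90 = -46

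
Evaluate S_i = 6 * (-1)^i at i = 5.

S_5 = 6 * (-1)^5 = 6 * -1 = -6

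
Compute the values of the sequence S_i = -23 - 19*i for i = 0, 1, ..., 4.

This is an arithmetic sequence.
i=0: S_0 = -23 + -19*0 = -23
i=1: S_1 = -23 + -19*1 = -42
i=2: S_2 = -23 + -19*2 = -61
i=3: S_3 = -23 + -19*3 = -80
i=4: S_4 = -23 + -19*4 = -99
The first 5 terms are: [-23, -42, -61, -80, -99]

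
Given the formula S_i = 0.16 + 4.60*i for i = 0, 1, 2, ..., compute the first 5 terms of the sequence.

This is an arithmetic sequence.
i=0: S_0 = 0.16 + 4.6*0 = 0.16
i=1: S_1 = 0.16 + 4.6*1 = 4.76
i=2: S_2 = 0.16 + 4.6*2 = 9.36
i=3: S_3 = 0.16 + 4.6*3 = 13.96
i=4: S_4 = 0.16 + 4.6*4 = 18.56
The first 5 terms are: [0.16, 4.76, 9.36, 13.96, 18.56]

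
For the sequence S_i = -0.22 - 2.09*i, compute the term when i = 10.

S_10 = -0.22 + -2.09*10 = -0.22 + -20.9 = -21.12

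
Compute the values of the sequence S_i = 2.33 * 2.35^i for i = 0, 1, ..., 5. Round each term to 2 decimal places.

This is a geometric sequence.
i=0: S_0 = 2.33 * 2.35^0 = 2.33
i=1: S_1 = 2.33 * 2.35^1 ≈ 5.48
i=2: S_2 = 2.33 * 2.35^2 ≈ 12.87
i=3: S_3 = 2.33 * 2.35^3 ≈ 30.24
i=4: S_4 = 2.33 * 2.35^4 ≈ 71.06
i=5: S_5 = 2.33 * 2.35^5 ≈ 166.99
The first 6 terms are: [2.33, 5.48, 12.87, 30.24, 71.06, 166.99]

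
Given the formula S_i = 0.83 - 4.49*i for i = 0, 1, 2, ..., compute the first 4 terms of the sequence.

This is an arithmetic sequence.
i=0: S_0 = 0.83 + -4.49*0 = 0.83
i=1: S_1 = 0.83 + -4.49*1 = -3.66
i=2: S_2 = 0.83 + -4.49*2 = -8.15
i=3: S_3 = 0.83 + -4.49*3 = -12.64
The first 4 terms are: [0.83, -3.66, -8.15, -12.64]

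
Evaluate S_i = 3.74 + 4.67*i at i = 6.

S_6 = 3.74 + 4.67*6 = 3.74 + 28.02 = 31.76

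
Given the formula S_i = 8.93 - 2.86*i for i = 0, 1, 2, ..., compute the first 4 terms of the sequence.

This is an arithmetic sequence.
i=0: S_0 = 8.93 + -2.86*0 = 8.93
i=1: S_1 = 8.93 + -2.86*1 = 6.07
i=2: S_2 = 8.93 + -2.86*2 = 3.21
i=3: S_3 = 8.93 + -2.86*3 = 0.35
The first 4 terms are: [8.93, 6.07, 3.21, 0.35]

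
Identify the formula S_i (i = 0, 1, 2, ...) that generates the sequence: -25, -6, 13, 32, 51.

Check differences: -6 - -25 = 19
13 - -6 = 19
Common difference d = 19.
First term a = -25.
Formula: S_i = -25 + 19*i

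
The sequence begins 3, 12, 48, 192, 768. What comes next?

Ratios: 12 / 3 = 4.0
This is a geometric sequence with common ratio r = 4.
Next term = 768 * 4 = 3072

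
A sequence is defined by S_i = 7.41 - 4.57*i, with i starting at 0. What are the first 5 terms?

This is an arithmetic sequence.
i=0: S_0 = 7.41 + -4.57*0 = 7.41
i=1: S_1 = 7.41 + -4.57*1 = 2.84
i=2: S_2 = 7.41 + -4.57*2 = -1.73
i=3: S_3 = 7.41 + -4.57*3 = -6.3
i=4: S_4 = 7.41 + -4.57*4 = -10.87
The first 5 terms are: [7.41, 2.84, -1.73, -6.3, -10.87]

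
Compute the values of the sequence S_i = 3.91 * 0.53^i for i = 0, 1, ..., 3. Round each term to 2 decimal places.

This is a geometric sequence.
i=0: S_0 = 3.91 * 0.53^0 = 3.91
i=1: S_1 = 3.91 * 0.53^1 ≈ 2.07
i=2: S_2 = 3.91 * 0.53^2 ≈ 1.1
i=3: S_3 = 3.91 * 0.53^3 ≈ 0.58
The first 4 terms are: [3.91, 2.07, 1.1, 0.58]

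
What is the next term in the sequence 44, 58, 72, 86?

Differences: 58 - 44 = 14
This is an arithmetic sequence with common difference d = 14.
Next term = 86 + 14 = 100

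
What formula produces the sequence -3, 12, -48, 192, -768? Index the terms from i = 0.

Check ratios: 12 / -3 = -4.0
Common ratio r = -4.
First term a = -3.
Formula: S_i = -3 * (-4)^i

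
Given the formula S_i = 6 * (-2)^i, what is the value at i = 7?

S_7 = 6 * (-2)^7 = 6 * -128 = -768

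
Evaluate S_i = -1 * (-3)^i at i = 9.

S_9 = -1 * (-3)^9 = -1 * -19683 = 19683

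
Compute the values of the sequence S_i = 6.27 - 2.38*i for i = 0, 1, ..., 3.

This is an arithmetic sequence.
i=0: S_0 = 6.27 + -2.38*0 = 6.27
i=1: S_1 = 6.27 + -2.38*1 = 3.89
i=2: S_2 = 6.27 + -2.38*2 = 1.51
i=3: S_3 = 6.27 + -2.38*3 = -0.87
The first 4 terms are: [6.27, 3.89, 1.51, -0.87]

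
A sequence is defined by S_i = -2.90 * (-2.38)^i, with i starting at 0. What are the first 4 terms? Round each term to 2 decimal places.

This is a geometric sequence.
i=0: S_0 = -2.9 * (-2.38)^0 = -2.9
i=1: S_1 = -2.9 * (-2.38)^1 ≈ 6.9
i=2: S_2 = -2.9 * (-2.38)^2 ≈ -16.43
i=3: S_3 = -2.9 * (-2.38)^3 ≈ 39.1
The first 4 terms are: [-2.9, 6.9, -16.43, 39.1]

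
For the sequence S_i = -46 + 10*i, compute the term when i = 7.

S_7 = -46 + 10*7 = -46 + 70 = 24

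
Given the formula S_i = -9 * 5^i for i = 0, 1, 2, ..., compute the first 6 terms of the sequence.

This is a geometric sequence.
i=0: S_0 = -9 * 5^0 = -9
i=1: S_1 = -9 * 5^1 = -45
i=2: S_2 = -9 * 5^2 = -225
i=3: S_3 = -9 * 5^3 = -1125
i=4: S_4 = -9 * 5^4 = -5625
i=5: S_5 = -9 * 5^5 = -28125
The first 6 terms are: [-9, -45, -225, -1125, -5625, -28125]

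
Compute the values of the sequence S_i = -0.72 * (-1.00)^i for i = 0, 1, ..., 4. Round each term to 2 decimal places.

This is a geometric sequence.
i=0: S_0 = -0.72 * (-1.0)^0 = -0.72
i=1: S_1 = -0.72 * (-1.0)^1 = 0.72
i=2: S_2 = -0.72 * (-1.0)^2 = -0.72
i=3: S_3 = -0.72 * (-1.0)^3 = 0.72
i=4: S_4 = -0.72 * (-1.0)^4 = -0.72
The first 5 terms are: [-0.72, 0.72, -0.72, 0.72, -0.72]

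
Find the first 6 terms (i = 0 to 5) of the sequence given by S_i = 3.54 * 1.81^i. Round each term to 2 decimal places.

This is a geometric sequence.
i=0: S_0 = 3.54 * 1.81^0 = 3.54
i=1: S_1 = 3.54 * 1.81^1 ≈ 6.41
i=2: S_2 = 3.54 * 1.81^2 ≈ 11.6
i=3: S_3 = 3.54 * 1.81^3 ≈ 20.99
i=4: S_4 = 3.54 * 1.81^4 ≈ 37.99
i=5: S_5 = 3.54 * 1.81^5 ≈ 68.77
The first 6 terms are: [3.54, 6.41, 11.6, 20.99, 37.99, 68.77]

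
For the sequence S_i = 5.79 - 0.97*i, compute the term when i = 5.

S_5 = 5.79 + -0.97*5 = 5.79 + -4.85 = 0.94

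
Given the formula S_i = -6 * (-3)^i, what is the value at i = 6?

S_6 = -6 * (-3)^6 = -6 * 729 = -4374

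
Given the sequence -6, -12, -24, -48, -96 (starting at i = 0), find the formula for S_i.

Check ratios: -12 / -6 = 2.0
Common ratio r = 2.
First term a = -6.
Formula: S_i = -6 * 2^i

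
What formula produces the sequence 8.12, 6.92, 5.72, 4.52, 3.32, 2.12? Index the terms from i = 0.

Check differences: 6.92 - 8.12 = -1.2
5.72 - 6.92 = -1.2
Common difference d = -1.2.
First term a = 8.12.
Formula: S_i = 8.12 - 1.20*i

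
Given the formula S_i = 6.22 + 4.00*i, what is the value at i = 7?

S_7 = 6.22 + 4.0*7 = 6.22 + 28.0 = 34.22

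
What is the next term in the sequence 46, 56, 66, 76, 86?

Differences: 56 - 46 = 10
This is an arithmetic sequence with common difference d = 10.
Next term = 86 + 10 = 96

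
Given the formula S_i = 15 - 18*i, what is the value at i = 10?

S_10 = 15 + -18*10 = 15 + -180 = -165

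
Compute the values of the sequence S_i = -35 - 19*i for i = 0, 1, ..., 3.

This is an arithmetic sequence.
i=0: S_0 = -35 + -19*0 = -35
i=1: S_1 = -35 + -19*1 = -54
i=2: S_2 = -35 + -19*2 = -73
i=3: S_3 = -35 + -19*3 = -92
The first 4 terms are: [-35, -54, -73, -92]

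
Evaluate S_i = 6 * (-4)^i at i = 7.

S_7 = 6 * (-4)^7 = 6 * -16384 = -98304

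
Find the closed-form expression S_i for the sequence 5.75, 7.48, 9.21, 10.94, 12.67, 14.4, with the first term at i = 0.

Check differences: 7.48 - 5.75 = 1.73
9.21 - 7.48 = 1.73
Common difference d = 1.73.
First term a = 5.75.
Formula: S_i = 5.75 + 1.73*i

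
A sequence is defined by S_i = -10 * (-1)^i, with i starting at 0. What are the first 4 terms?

This is a geometric sequence.
i=0: S_0 = -10 * (-1)^0 = -10
i=1: S_1 = -10 * (-1)^1 = 10
i=2: S_2 = -10 * (-1)^2 = -10
i=3: S_3 = -10 * (-1)^3 = 10
The first 4 terms are: [-10, 10, -10, 10]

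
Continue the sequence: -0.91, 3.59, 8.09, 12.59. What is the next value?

Differences: 3.59 - -0.91 = 4.5
This is an arithmetic sequence with common difference d = 4.5.
Next term = 12.59 + 4.5 = 17.09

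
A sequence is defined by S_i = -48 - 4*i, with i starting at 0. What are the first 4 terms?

This is an arithmetic sequence.
i=0: S_0 = -48 + -4*0 = -48
i=1: S_1 = -48 + -4*1 = -52
i=2: S_2 = -48 + -4*2 = -56
i=3: S_3 = -48 + -4*3 = -60
The first 4 terms are: [-48, -52, -56, -60]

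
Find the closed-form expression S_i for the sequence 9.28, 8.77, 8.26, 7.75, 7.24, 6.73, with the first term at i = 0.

Check differences: 8.77 - 9.28 = -0.51
8.26 - 8.77 = -0.51
Common difference d = -0.51.
First term a = 9.28.
Formula: S_i = 9.28 - 0.51*i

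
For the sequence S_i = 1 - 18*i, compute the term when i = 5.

S_5 = 1 + -18*5 = 1 + -90 = -89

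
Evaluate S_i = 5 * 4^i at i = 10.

S_10 = 5 * 4^10 = 5 * 1048576 = 5242880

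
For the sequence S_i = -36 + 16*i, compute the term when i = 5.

S_5 = -36 + 16*5 = -36 + 80 = 44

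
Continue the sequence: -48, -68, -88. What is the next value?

Differences: -68 - -48 = -20
This is an arithmetic sequence with common difference d = -20.
Next term = -88 + -20 = -108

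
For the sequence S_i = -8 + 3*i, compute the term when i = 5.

S_5 = -8 + 3*5 = -8 + 15 = 7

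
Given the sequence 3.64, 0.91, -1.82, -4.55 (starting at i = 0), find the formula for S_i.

Check differences: 0.91 - 3.64 = -2.73
-1.82 - 0.91 = -2.73
Common difference d = -2.73.
First term a = 3.64.
Formula: S_i = 3.64 - 2.73*i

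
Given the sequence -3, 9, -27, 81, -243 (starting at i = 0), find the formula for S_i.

Check ratios: 9 / -3 = -3.0
Common ratio r = -3.
First term a = -3.
Formula: S_i = -3 * (-3)^i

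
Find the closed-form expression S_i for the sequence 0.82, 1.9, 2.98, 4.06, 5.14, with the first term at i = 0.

Check differences: 1.9 - 0.82 = 1.08
2.98 - 1.9 = 1.08
Common difference d = 1.08.
First term a = 0.82.
Formula: S_i = 0.82 + 1.08*i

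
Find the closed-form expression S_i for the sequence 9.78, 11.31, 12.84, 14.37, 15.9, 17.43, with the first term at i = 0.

Check differences: 11.31 - 9.78 = 1.53
12.84 - 11.31 = 1.53
Common difference d = 1.53.
First term a = 9.78.
Formula: S_i = 9.78 + 1.53*i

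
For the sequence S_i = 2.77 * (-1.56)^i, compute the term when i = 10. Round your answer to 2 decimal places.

S_10 = 2.77 * (-1.56)^10 ≈ 2.77 * 85.3583 ≈ 236.44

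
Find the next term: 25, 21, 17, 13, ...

Differences: 21 - 25 = -4
This is an arithmetic sequence with common difference d = -4.
Next term = 13 + -4 = 9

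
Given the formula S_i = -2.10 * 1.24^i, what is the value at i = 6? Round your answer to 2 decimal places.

S_6 = -2.1 * 1.24^6 ≈ -2.1 * 3.6352 ≈ -7.63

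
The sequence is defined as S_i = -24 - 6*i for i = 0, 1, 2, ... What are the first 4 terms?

This is an arithmetic sequence.
i=0: S_0 = -24 + -6*0 = -24
i=1: S_1 = -24 + -6*1 = -30
i=2: S_2 = -24 + -6*2 = -36
i=3: S_3 = -24 + -6*3 = -42
The first 4 terms are: [-24, -30, -36, -42]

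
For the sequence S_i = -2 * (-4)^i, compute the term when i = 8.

S_8 = -2 * (-4)^8 = -2 * 65536 = -131072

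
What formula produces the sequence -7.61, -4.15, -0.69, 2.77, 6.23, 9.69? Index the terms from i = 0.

Check differences: -4.15 - -7.61 = 3.46
-0.69 - -4.15 = 3.46
Common difference d = 3.46.
First term a = -7.61.
Formula: S_i = -7.61 + 3.46*i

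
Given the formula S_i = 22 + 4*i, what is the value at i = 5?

S_5 = 22 + 4*5 = 22 + 20 = 42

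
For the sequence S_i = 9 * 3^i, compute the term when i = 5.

S_5 = 9 * 3^5 = 9 * 243 = 2187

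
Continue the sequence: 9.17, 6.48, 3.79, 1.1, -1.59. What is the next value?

Differences: 6.48 - 9.17 = -2.69
This is an arithmetic sequence with common difference d = -2.69.
Next term = -1.59 + -2.69 = -4.28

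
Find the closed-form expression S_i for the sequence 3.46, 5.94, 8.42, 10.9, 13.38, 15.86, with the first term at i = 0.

Check differences: 5.94 - 3.46 = 2.48
8.42 - 5.94 = 2.48
Common difference d = 2.48.
First term a = 3.46.
Formula: S_i = 3.46 + 2.48*i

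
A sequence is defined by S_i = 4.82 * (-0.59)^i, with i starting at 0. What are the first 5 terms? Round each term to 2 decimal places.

This is a geometric sequence.
i=0: S_0 = 4.82 * (-0.59)^0 = 4.82
i=1: S_1 = 4.82 * (-0.59)^1 ≈ -2.84
i=2: S_2 = 4.82 * (-0.59)^2 ≈ 1.68
i=3: S_3 = 4.82 * (-0.59)^3 ≈ -0.99
i=4: S_4 = 4.82 * (-0.59)^4 ≈ 0.58
The first 5 terms are: [4.82, -2.84, 1.68, -0.99, 0.58]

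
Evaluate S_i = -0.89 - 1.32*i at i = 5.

S_5 = -0.89 + -1.32*5 = -0.89 + -6.6 = -7.49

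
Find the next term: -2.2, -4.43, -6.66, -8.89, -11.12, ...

Differences: -4.43 - -2.2 = -2.23
This is an arithmetic sequence with common difference d = -2.23.
Next term = -11.12 + -2.23 = -13.35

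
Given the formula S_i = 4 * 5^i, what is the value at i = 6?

S_6 = 4 * 5^6 = 4 * 15625 = 62500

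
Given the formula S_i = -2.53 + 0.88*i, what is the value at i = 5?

S_5 = -2.53 + 0.88*5 = -2.53 + 4.4 = 1.87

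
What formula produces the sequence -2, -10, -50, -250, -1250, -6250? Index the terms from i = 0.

Check ratios: -10 / -2 = 5.0
Common ratio r = 5.
First term a = -2.
Formula: S_i = -2 * 5^i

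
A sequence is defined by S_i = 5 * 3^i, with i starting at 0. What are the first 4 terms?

This is a geometric sequence.
i=0: S_0 = 5 * 3^0 = 5
i=1: S_1 = 5 * 3^1 = 15
i=2: S_2 = 5 * 3^2 = 45
i=3: S_3 = 5 * 3^3 = 135
The first 4 terms are: [5, 15, 45, 135]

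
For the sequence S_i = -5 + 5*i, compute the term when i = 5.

S_5 = -5 + 5*5 = -5 + 25 = 20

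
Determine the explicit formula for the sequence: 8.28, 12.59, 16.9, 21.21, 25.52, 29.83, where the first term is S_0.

Check differences: 12.59 - 8.28 = 4.31
16.9 - 12.59 = 4.31
Common difference d = 4.31.
First term a = 8.28.
Formula: S_i = 8.28 + 4.31*i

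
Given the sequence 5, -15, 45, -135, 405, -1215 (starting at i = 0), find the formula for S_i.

Check ratios: -15 / 5 = -3.0
Common ratio r = -3.
First term a = 5.
Formula: S_i = 5 * (-3)^i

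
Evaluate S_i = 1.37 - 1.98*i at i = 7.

S_7 = 1.37 + -1.98*7 = 1.37 + -13.86 = -12.49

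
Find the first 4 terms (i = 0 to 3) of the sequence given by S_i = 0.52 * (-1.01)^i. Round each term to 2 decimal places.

This is a geometric sequence.
i=0: S_0 = 0.52 * (-1.01)^0 = 0.52
i=1: S_1 = 0.52 * (-1.01)^1 ≈ -0.53
i=2: S_2 = 0.52 * (-1.01)^2 ≈ 0.53
i=3: S_3 = 0.52 * (-1.01)^3 ≈ -0.54
The first 4 terms are: [0.52, -0.53, 0.53, -0.54]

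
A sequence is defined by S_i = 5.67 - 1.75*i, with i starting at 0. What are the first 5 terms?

This is an arithmetic sequence.
i=0: S_0 = 5.67 + -1.75*0 = 5.67
i=1: S_1 = 5.67 + -1.75*1 = 3.92
i=2: S_2 = 5.67 + -1.75*2 = 2.17
i=3: S_3 = 5.67 + -1.75*3 = 0.42
i=4: S_4 = 5.67 + -1.75*4 = -1.33
The first 5 terms are: [5.67, 3.92, 2.17, 0.42, -1.33]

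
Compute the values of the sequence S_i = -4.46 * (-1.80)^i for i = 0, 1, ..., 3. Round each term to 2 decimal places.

This is a geometric sequence.
i=0: S_0 = -4.46 * (-1.8)^0 = -4.46
i=1: S_1 = -4.46 * (-1.8)^1 ≈ 8.03
i=2: S_2 = -4.46 * (-1.8)^2 ≈ -14.45
i=3: S_3 = -4.46 * (-1.8)^3 ≈ 26.01
The first 4 terms are: [-4.46, 8.03, -14.45, 26.01]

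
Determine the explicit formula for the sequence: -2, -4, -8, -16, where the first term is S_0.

Check ratios: -4 / -2 = 2.0
Common ratio r = 2.
First term a = -2.
Formula: S_i = -2 * 2^i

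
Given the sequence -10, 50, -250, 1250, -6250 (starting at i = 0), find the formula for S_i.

Check ratios: 50 / -10 = -5.0
Common ratio r = -5.
First term a = -10.
Formula: S_i = -10 * (-5)^i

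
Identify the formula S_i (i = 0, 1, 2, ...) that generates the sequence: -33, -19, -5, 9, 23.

Check differences: -19 - -33 = 14
-5 - -19 = 14
Common difference d = 14.
First term a = -33.
Formula: S_i = -33 + 14*i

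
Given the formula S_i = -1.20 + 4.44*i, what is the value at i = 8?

S_8 = -1.2 + 4.44*8 = -1.2 + 35.52 = 34.32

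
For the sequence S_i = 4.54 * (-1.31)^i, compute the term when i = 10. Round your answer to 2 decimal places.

S_10 = 4.54 * (-1.31)^10 ≈ 4.54 * 14.8838 ≈ 67.57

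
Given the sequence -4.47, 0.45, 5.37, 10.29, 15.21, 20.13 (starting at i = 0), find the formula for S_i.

Check differences: 0.45 - -4.47 = 4.92
5.37 - 0.45 = 4.92
Common difference d = 4.92.
First term a = -4.47.
Formula: S_i = -4.47 + 4.92*i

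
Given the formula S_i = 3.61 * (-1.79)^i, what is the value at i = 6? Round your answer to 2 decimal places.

S_6 = 3.61 * (-1.79)^6 ≈ 3.61 * 32.8941 ≈ 118.75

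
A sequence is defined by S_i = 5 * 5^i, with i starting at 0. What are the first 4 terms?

This is a geometric sequence.
i=0: S_0 = 5 * 5^0 = 5
i=1: S_1 = 5 * 5^1 = 25
i=2: S_2 = 5 * 5^2 = 125
i=3: S_3 = 5 * 5^3 = 625
The first 4 terms are: [5, 25, 125, 625]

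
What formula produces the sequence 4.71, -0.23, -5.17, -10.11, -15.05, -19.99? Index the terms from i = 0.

Check differences: -0.23 - 4.71 = -4.94
-5.17 - -0.23 = -4.94
Common difference d = -4.94.
First term a = 4.71.
Formula: S_i = 4.71 - 4.94*i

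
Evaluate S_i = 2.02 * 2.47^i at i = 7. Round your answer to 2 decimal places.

S_7 = 2.02 * 2.47^7 ≈ 2.02 * 560.8913 ≈ 1133.0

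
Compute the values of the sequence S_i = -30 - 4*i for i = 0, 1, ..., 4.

This is an arithmetic sequence.
i=0: S_0 = -30 + -4*0 = -30
i=1: S_1 = -30 + -4*1 = -34
i=2: S_2 = -30 + -4*2 = -38
i=3: S_3 = -30 + -4*3 = -42
i=4: S_4 = -30 + -4*4 = -46
The first 5 terms are: [-30, -34, -38, -42, -46]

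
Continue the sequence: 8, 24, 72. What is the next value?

Ratios: 24 / 8 = 3.0
This is a geometric sequence with common ratio r = 3.
Next term = 72 * 3 = 216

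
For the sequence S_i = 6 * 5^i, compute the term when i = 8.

S_8 = 6 * 5^8 = 6 * 390625 = 2343750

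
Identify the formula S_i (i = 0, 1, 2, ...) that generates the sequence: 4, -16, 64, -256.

Check ratios: -16 / 4 = -4.0
Common ratio r = -4.
First term a = 4.
Formula: S_i = 4 * (-4)^i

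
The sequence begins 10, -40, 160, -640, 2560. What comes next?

Ratios: -40 / 10 = -4.0
This is a geometric sequence with common ratio r = -4.
Next term = 2560 * -4 = -10240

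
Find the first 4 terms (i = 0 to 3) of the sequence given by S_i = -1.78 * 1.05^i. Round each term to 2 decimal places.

This is a geometric sequence.
i=0: S_0 = -1.78 * 1.05^0 = -1.78
i=1: S_1 = -1.78 * 1.05^1 ≈ -1.87
i=2: S_2 = -1.78 * 1.05^2 ≈ -1.96
i=3: S_3 = -1.78 * 1.05^3 ≈ -2.06
The first 4 terms are: [-1.78, -1.87, -1.96, -2.06]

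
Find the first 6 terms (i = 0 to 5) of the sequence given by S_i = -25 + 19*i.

This is an arithmetic sequence.
i=0: S_0 = -25 + 19*0 = -25
i=1: S_1 = -25 + 19*1 = -6
i=2: S_2 = -25 + 19*2 = 13
i=3: S_3 = -25 + 19*3 = 32
i=4: S_4 = -25 + 19*4 = 51
i=5: S_5 = -25 + 19*5 = 70
The first 6 terms are: [-25, -6, 13, 32, 51, 70]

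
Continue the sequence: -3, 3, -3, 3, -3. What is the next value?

Ratios: 3 / -3 = -1.0
This is a geometric sequence with common ratio r = -1.
Next term = -3 * -1 = 3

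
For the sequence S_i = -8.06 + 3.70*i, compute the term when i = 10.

S_10 = -8.06 + 3.7*10 = -8.06 + 37.0 = 28.94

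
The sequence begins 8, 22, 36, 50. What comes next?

Differences: 22 - 8 = 14
This is an arithmetic sequence with common difference d = 14.
Next term = 50 + 14 = 64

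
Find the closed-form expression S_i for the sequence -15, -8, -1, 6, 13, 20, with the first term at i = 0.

Check differences: -8 - -15 = 7
-1 - -8 = 7
Common difference d = 7.
First term a = -15.
Formula: S_i = -15 + 7*i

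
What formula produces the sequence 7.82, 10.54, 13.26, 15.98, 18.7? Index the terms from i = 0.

Check differences: 10.54 - 7.82 = 2.72
13.26 - 10.54 = 2.72
Common difference d = 2.72.
First term a = 7.82.
Formula: S_i = 7.82 + 2.72*i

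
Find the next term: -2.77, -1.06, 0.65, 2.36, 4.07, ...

Differences: -1.06 - -2.77 = 1.71
This is an arithmetic sequence with common difference d = 1.71.
Next term = 4.07 + 1.71 = 5.78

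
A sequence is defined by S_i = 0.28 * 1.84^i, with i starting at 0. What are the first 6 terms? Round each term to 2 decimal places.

This is a geometric sequence.
i=0: S_0 = 0.28 * 1.84^0 = 0.28
i=1: S_1 = 0.28 * 1.84^1 ≈ 0.52
i=2: S_2 = 0.28 * 1.84^2 ≈ 0.95
i=3: S_3 = 0.28 * 1.84^3 ≈ 1.74
i=4: S_4 = 0.28 * 1.84^4 ≈ 3.21
i=5: S_5 = 0.28 * 1.84^5 ≈ 5.91
The first 6 terms are: [0.28, 0.52, 0.95, 1.74, 3.21, 5.91]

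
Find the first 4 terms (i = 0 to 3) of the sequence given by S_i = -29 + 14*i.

This is an arithmetic sequence.
i=0: S_0 = -29 + 14*0 = -29
i=1: S_1 = -29 + 14*1 = -15
i=2: S_2 = -29 + 14*2 = -1
i=3: S_3 = -29 + 14*3 = 13
The first 4 terms are: [-29, -15, -1, 13]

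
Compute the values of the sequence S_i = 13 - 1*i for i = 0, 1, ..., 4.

This is an arithmetic sequence.
i=0: S_0 = 13 + -1*0 = 13
i=1: S_1 = 13 + -1*1 = 12
i=2: S_2 = 13 + -1*2 = 11
i=3: S_3 = 13 + -1*3 = 10
i=4: S_4 = 13 + -1*4 = 9
The first 5 terms are: [13, 12, 11, 10, 9]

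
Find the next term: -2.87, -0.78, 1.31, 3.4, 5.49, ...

Differences: -0.78 - -2.87 = 2.09
This is an arithmetic sequence with common difference d = 2.09.
Next term = 5.49 + 2.09 = 7.58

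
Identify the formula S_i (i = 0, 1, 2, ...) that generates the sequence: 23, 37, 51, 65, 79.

Check differences: 37 - 23 = 14
51 - 37 = 14
Common difference d = 14.
First term a = 23.
Formula: S_i = 23 + 14*i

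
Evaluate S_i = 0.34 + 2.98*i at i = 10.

S_10 = 0.34 + 2.98*10 = 0.34 + 29.8 = 30.14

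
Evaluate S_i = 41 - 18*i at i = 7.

S_7 = 41 + -18*7 = 41 + -126 = -85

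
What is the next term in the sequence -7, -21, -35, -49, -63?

Differences: -21 - -7 = -14
This is an arithmetic sequence with common difference d = -14.
Next term = -63 + -14 = -77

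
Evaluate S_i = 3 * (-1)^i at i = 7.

S_7 = 3 * (-1)^7 = 3 * -1 = -3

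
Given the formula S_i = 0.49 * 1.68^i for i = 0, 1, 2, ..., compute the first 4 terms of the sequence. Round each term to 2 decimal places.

This is a geometric sequence.
i=0: S_0 = 0.49 * 1.68^0 = 0.49
i=1: S_1 = 0.49 * 1.68^1 ≈ 0.82
i=2: S_2 = 0.49 * 1.68^2 ≈ 1.38
i=3: S_3 = 0.49 * 1.68^3 ≈ 2.32
The first 4 terms are: [0.49, 0.82, 1.38, 2.32]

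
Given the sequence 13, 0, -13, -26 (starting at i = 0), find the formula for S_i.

Check differences: 0 - 13 = -13
-13 - 0 = -13
Common difference d = -13.
First term a = 13.
Formula: S_i = 13 - 13*i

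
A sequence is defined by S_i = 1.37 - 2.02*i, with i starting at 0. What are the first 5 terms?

This is an arithmetic sequence.
i=0: S_0 = 1.37 + -2.02*0 = 1.37
i=1: S_1 = 1.37 + -2.02*1 = -0.65
i=2: S_2 = 1.37 + -2.02*2 = -2.67
i=3: S_3 = 1.37 + -2.02*3 = -4.69
i=4: S_4 = 1.37 + -2.02*4 = -6.71
The first 5 terms are: [1.37, -0.65, -2.67, -4.69, -6.71]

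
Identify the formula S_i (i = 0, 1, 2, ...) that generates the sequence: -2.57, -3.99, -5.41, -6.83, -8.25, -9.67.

Check differences: -3.99 - -2.57 = -1.42
-5.41 - -3.99 = -1.42
Common difference d = -1.42.
First term a = -2.57.
Formula: S_i = -2.57 - 1.42*i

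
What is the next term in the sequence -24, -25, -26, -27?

Differences: -25 - -24 = -1
This is an arithmetic sequence with common difference d = -1.
Next term = -27 + -1 = -28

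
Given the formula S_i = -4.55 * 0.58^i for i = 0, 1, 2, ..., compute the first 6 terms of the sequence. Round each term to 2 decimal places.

This is a geometric sequence.
i=0: S_0 = -4.55 * 0.58^0 = -4.55
i=1: S_1 = -4.55 * 0.58^1 ≈ -2.64
i=2: S_2 = -4.55 * 0.58^2 ≈ -1.53
i=3: S_3 = -4.55 * 0.58^3 ≈ -0.89
i=4: S_4 = -4.55 * 0.58^4 ≈ -0.51
i=5: S_5 = -4.55 * 0.58^5 ≈ -0.3
The first 6 terms are: [-4.55, -2.64, -1.53, -0.89, -0.51, -0.3]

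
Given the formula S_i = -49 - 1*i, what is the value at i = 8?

S_8 = -49 + -1*8 = -49 + -8 = -57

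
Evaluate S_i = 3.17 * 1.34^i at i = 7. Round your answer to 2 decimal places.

S_7 = 3.17 * 1.34^7 ≈ 3.17 * 7.7577 ≈ 24.59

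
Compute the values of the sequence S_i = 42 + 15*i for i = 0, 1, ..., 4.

This is an arithmetic sequence.
i=0: S_0 = 42 + 15*0 = 42
i=1: S_1 = 42 + 15*1 = 57
i=2: S_2 = 42 + 15*2 = 72
i=3: S_3 = 42 + 15*3 = 87
i=4: S_4 = 42 + 15*4 = 102
The first 5 terms are: [42, 57, 72, 87, 102]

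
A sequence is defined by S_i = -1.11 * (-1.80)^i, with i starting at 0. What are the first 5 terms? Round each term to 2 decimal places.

This is a geometric sequence.
i=0: S_0 = -1.11 * (-1.8)^0 = -1.11
i=1: S_1 = -1.11 * (-1.8)^1 ≈ 2.0
i=2: S_2 = -1.11 * (-1.8)^2 ≈ -3.6
i=3: S_3 = -1.11 * (-1.8)^3 ≈ 6.47
i=4: S_4 = -1.11 * (-1.8)^4 ≈ -11.65
The first 5 terms are: [-1.11, 2.0, -3.6, 6.47, -11.65]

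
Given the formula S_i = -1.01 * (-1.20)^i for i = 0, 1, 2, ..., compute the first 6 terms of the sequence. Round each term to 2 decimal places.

This is a geometric sequence.
i=0: S_0 = -1.01 * (-1.2)^0 = -1.01
i=1: S_1 = -1.01 * (-1.2)^1 ≈ 1.21
i=2: S_2 = -1.01 * (-1.2)^2 ≈ -1.45
i=3: S_3 = -1.01 * (-1.2)^3 ≈ 1.75
i=4: S_4 = -1.01 * (-1.2)^4 ≈ -2.09
i=5: S_5 = -1.01 * (-1.2)^5 ≈ 2.51
The first 6 terms are: [-1.01, 1.21, -1.45, 1.75, -2.09, 2.51]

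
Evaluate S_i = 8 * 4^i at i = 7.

S_7 = 8 * 4^7 = 8 * 16384 = 131072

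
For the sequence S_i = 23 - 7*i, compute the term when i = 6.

S_6 = 23 + -7*6 = 23 + -42 = -19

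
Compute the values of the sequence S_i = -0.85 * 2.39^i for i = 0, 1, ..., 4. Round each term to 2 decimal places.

This is a geometric sequence.
i=0: S_0 = -0.85 * 2.39^0 = -0.85
i=1: S_1 = -0.85 * 2.39^1 ≈ -2.03
i=2: S_2 = -0.85 * 2.39^2 ≈ -4.86
i=3: S_3 = -0.85 * 2.39^3 ≈ -11.6
i=4: S_4 = -0.85 * 2.39^4 ≈ -27.73
The first 5 terms are: [-0.85, -2.03, -4.86, -11.6, -27.73]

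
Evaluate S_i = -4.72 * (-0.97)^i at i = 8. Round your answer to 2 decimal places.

S_8 = -4.72 * (-0.97)^8 ≈ -4.72 * 0.7837 ≈ -3.7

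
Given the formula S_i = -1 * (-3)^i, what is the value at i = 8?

S_8 = -1 * (-3)^8 = -1 * 6561 = -6561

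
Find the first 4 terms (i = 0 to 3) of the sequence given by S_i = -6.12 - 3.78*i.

This is an arithmetic sequence.
i=0: S_0 = -6.12 + -3.78*0 = -6.12
i=1: S_1 = -6.12 + -3.78*1 = -9.9
i=2: S_2 = -6.12 + -3.78*2 = -13.68
i=3: S_3 = -6.12 + -3.78*3 = -17.46
The first 4 terms are: [-6.12, -9.9, -13.68, -17.46]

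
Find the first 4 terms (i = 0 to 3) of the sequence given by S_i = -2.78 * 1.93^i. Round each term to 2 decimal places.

This is a geometric sequence.
i=0: S_0 = -2.78 * 1.93^0 = -2.78
i=1: S_1 = -2.78 * 1.93^1 ≈ -5.37
i=2: S_2 = -2.78 * 1.93^2 ≈ -10.36
i=3: S_3 = -2.78 * 1.93^3 ≈ -19.99
The first 4 terms are: [-2.78, -5.37, -10.36, -19.99]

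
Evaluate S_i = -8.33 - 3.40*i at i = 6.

S_6 = -8.33 + -3.4*6 = -8.33 + -20.4 = -28.73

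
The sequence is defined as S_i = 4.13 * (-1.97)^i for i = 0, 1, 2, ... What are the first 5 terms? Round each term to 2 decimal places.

This is a geometric sequence.
i=0: S_0 = 4.13 * (-1.97)^0 = 4.13
i=1: S_1 = 4.13 * (-1.97)^1 ≈ -8.14
i=2: S_2 = 4.13 * (-1.97)^2 ≈ 16.03
i=3: S_3 = 4.13 * (-1.97)^3 ≈ -31.58
i=4: S_4 = 4.13 * (-1.97)^4 ≈ 62.2
The first 5 terms are: [4.13, -8.14, 16.03, -31.58, 62.2]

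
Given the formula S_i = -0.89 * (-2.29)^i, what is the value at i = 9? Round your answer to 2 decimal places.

S_9 = -0.89 * (-2.29)^9 ≈ -0.89 * -1731.8862 ≈ 1541.38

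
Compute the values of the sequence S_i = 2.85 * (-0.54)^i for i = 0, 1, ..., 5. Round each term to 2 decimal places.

This is a geometric sequence.
i=0: S_0 = 2.85 * (-0.54)^0 = 2.85
i=1: S_1 = 2.85 * (-0.54)^1 ≈ -1.54
i=2: S_2 = 2.85 * (-0.54)^2 ≈ 0.83
i=3: S_3 = 2.85 * (-0.54)^3 ≈ -0.45
i=4: S_4 = 2.85 * (-0.54)^4 ≈ 0.24
i=5: S_5 = 2.85 * (-0.54)^5 ≈ -0.13
The first 6 terms are: [2.85, -1.54, 0.83, -0.45, 0.24, -0.13]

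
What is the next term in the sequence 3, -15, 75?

Ratios: -15 / 3 = -5.0
This is a geometric sequence with common ratio r = -5.
Next term = 75 * -5 = -375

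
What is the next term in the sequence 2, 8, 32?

Ratios: 8 / 2 = 4.0
This is a geometric sequence with common ratio r = 4.
Next term = 32 * 4 = 128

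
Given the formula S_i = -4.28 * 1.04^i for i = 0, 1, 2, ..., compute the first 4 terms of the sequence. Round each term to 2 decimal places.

This is a geometric sequence.
i=0: S_0 = -4.28 * 1.04^0 = -4.28
i=1: S_1 = -4.28 * 1.04^1 ≈ -4.45
i=2: S_2 = -4.28 * 1.04^2 ≈ -4.63
i=3: S_3 = -4.28 * 1.04^3 ≈ -4.81
The first 4 terms are: [-4.28, -4.45, -4.63, -4.81]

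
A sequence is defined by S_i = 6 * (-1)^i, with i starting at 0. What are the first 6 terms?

This is a geometric sequence.
i=0: S_0 = 6 * (-1)^0 = 6
i=1: S_1 = 6 * (-1)^1 = -6
i=2: S_2 = 6 * (-1)^2 = 6
i=3: S_3 = 6 * (-1)^3 = -6
i=4: S_4 = 6 * (-1)^4 = 6
i=5: S_5 = 6 * (-1)^5 = -6
The first 6 terms are: [6, -6, 6, -6, 6, -6]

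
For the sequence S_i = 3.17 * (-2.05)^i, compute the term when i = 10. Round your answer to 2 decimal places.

S_10 = 3.17 * (-2.05)^10 ≈ 3.17 * 1310.8066 ≈ 4155.26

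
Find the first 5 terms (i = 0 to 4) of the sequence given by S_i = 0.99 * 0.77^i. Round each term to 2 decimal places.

This is a geometric sequence.
i=0: S_0 = 0.99 * 0.77^0 = 0.99
i=1: S_1 = 0.99 * 0.77^1 ≈ 0.76
i=2: S_2 = 0.99 * 0.77^2 ≈ 0.59
i=3: S_3 = 0.99 * 0.77^3 ≈ 0.45
i=4: S_4 = 0.99 * 0.77^4 ≈ 0.35
The first 5 terms are: [0.99, 0.76, 0.59, 0.45, 0.35]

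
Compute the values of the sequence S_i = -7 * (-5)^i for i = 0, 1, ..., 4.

This is a geometric sequence.
i=0: S_0 = -7 * (-5)^0 = -7
i=1: S_1 = -7 * (-5)^1 = 35
i=2: S_2 = -7 * (-5)^2 = -175
i=3: S_3 = -7 * (-5)^3 = 875
i=4: S_4 = -7 * (-5)^4 = -4375
The first 5 terms are: [-7, 35, -175, 875, -4375]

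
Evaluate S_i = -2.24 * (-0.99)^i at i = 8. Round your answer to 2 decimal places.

S_8 = -2.24 * (-0.99)^8 ≈ -2.24 * 0.9227 ≈ -2.07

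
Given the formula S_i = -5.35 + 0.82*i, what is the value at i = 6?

S_6 = -5.35 + 0.82*6 = -5.35 + 4.92 = -0.43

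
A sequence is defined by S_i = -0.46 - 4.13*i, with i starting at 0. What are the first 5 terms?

This is an arithmetic sequence.
i=0: S_0 = -0.46 + -4.13*0 = -0.46
i=1: S_1 = -0.46 + -4.13*1 = -4.59
i=2: S_2 = -0.46 + -4.13*2 = -8.72
i=3: S_3 = -0.46 + -4.13*3 = -12.85
i=4: S_4 = -0.46 + -4.13*4 = -16.98
The first 5 terms are: [-0.46, -4.59, -8.72, -12.85, -16.98]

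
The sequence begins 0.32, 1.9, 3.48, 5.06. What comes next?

Differences: 1.9 - 0.32 = 1.58
This is an arithmetic sequence with common difference d = 1.58.
Next term = 5.06 + 1.58 = 6.64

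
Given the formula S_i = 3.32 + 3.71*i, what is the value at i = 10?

S_10 = 3.32 + 3.71*10 = 3.32 + 37.1 = 40.42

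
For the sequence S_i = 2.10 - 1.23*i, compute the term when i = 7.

S_7 = 2.1 + -1.23*7 = 2.1 + -8.61 = -6.51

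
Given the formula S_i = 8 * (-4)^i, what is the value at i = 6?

S_6 = 8 * (-4)^6 = 8 * 4096 = 32768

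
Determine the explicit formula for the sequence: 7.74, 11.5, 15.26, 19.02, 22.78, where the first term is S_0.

Check differences: 11.5 - 7.74 = 3.76
15.26 - 11.5 = 3.76
Common difference d = 3.76.
First term a = 7.74.
Formula: S_i = 7.74 + 3.76*i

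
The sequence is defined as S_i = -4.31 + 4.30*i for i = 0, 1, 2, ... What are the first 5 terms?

This is an arithmetic sequence.
i=0: S_0 = -4.31 + 4.3*0 = -4.31
i=1: S_1 = -4.31 + 4.3*1 = -0.01
i=2: S_2 = -4.31 + 4.3*2 = 4.29
i=3: S_3 = -4.31 + 4.3*3 = 8.59
i=4: S_4 = -4.31 + 4.3*4 = 12.89
The first 5 terms are: [-4.31, -0.01, 4.29, 8.59, 12.89]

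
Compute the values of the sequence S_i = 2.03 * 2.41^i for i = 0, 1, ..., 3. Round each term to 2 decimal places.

This is a geometric sequence.
i=0: S_0 = 2.03 * 2.41^0 = 2.03
i=1: S_1 = 2.03 * 2.41^1 ≈ 4.89
i=2: S_2 = 2.03 * 2.41^2 ≈ 11.79
i=3: S_3 = 2.03 * 2.41^3 ≈ 28.41
The first 4 terms are: [2.03, 4.89, 11.79, 28.41]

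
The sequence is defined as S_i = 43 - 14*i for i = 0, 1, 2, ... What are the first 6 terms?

This is an arithmetic sequence.
i=0: S_0 = 43 + -14*0 = 43
i=1: S_1 = 43 + -14*1 = 29
i=2: S_2 = 43 + -14*2 = 15
i=3: S_3 = 43 + -14*3 = 1
i=4: S_4 = 43 + -14*4 = -13
i=5: S_5 = 43 + -14*5 = -27
The first 6 terms are: [43, 29, 15, 1, -13, -27]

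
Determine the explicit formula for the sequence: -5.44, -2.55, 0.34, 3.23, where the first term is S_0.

Check differences: -2.55 - -5.44 = 2.89
0.34 - -2.55 = 2.89
Common difference d = 2.89.
First term a = -5.44.
Formula: S_i = -5.44 + 2.89*i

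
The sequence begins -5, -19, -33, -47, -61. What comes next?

Differences: -19 - -5 = -14
This is an arithmetic sequence with common difference d = -14.
Next term = -61 + -14 = -75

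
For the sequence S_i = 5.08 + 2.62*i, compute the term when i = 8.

S_8 = 5.08 + 2.62*8 = 5.08 + 20.96 = 26.04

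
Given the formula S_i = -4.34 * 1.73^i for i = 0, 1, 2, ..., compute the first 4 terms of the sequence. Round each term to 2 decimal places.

This is a geometric sequence.
i=0: S_0 = -4.34 * 1.73^0 = -4.34
i=1: S_1 = -4.34 * 1.73^1 ≈ -7.51
i=2: S_2 = -4.34 * 1.73^2 ≈ -12.99
i=3: S_3 = -4.34 * 1.73^3 ≈ -22.47
The first 4 terms are: [-4.34, -7.51, -12.99, -22.47]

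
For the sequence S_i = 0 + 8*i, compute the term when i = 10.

S_10 = 0 + 8*10 = 0 + 80 = 80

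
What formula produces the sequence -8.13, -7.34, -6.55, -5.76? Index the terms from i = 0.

Check differences: -7.34 - -8.13 = 0.79
-6.55 - -7.34 = 0.79
Common difference d = 0.79.
First term a = -8.13.
Formula: S_i = -8.13 + 0.79*i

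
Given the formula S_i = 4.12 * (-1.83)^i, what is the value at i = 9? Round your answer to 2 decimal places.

S_9 = 4.12 * (-1.83)^9 ≈ 4.12 * -230.1759 ≈ -948.32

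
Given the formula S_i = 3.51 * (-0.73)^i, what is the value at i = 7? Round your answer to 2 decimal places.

S_7 = 3.51 * (-0.73)^7 ≈ 3.51 * -0.1105 ≈ -0.39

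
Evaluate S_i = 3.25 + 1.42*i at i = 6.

S_6 = 3.25 + 1.42*6 = 3.25 + 8.52 = 11.77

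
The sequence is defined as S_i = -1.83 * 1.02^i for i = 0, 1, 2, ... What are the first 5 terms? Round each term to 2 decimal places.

This is a geometric sequence.
i=0: S_0 = -1.83 * 1.02^0 = -1.83
i=1: S_1 = -1.83 * 1.02^1 ≈ -1.87
i=2: S_2 = -1.83 * 1.02^2 ≈ -1.9
i=3: S_3 = -1.83 * 1.02^3 ≈ -1.94
i=4: S_4 = -1.83 * 1.02^4 ≈ -1.98
The first 5 terms are: [-1.83, -1.87, -1.9, -1.94, -1.98]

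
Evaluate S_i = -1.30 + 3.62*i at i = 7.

S_7 = -1.3 + 3.62*7 = -1.3 + 25.34 = 24.04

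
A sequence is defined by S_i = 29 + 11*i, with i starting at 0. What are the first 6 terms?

This is an arithmetic sequence.
i=0: S_0 = 29 + 11*0 = 29
i=1: S_1 = 29 + 11*1 = 40
i=2: S_2 = 29 + 11*2 = 51
i=3: S_3 = 29 + 11*3 = 62
i=4: S_4 = 29 + 11*4 = 73
i=5: S_5 = 29 + 11*5 = 84
The first 6 terms are: [29, 40, 51, 62, 73, 84]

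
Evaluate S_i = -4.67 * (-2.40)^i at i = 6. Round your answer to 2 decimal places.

S_6 = -4.67 * (-2.4)^6 ≈ -4.67 * 191.103 ≈ -892.45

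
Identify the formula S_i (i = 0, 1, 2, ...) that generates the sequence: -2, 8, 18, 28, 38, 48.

Check differences: 8 - -2 = 10
18 - 8 = 10
Common difference d = 10.
First term a = -2.
Formula: S_i = -2 + 10*i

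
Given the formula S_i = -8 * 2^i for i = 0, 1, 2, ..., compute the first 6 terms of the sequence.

This is a geometric sequence.
i=0: S_0 = -8 * 2^0 = -8
i=1: S_1 = -8 * 2^1 = -16
i=2: S_2 = -8 * 2^2 = -32
i=3: S_3 = -8 * 2^3 = -64
i=4: S_4 = -8 * 2^4 = -128
i=5: S_5 = -8 * 2^5 = -256
The first 6 terms are: [-8, -16, -32, -64, -128, -256]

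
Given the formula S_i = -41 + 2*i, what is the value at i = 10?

S_10 = -41 + 2*10 = -41 + 20 = -21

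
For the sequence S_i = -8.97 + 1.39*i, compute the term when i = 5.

S_5 = -8.97 + 1.39*5 = -8.97 + 6.95 = -2.02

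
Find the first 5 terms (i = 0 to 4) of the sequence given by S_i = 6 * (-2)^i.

This is a geometric sequence.
i=0: S_0 = 6 * (-2)^0 = 6
i=1: S_1 = 6 * (-2)^1 = -12
i=2: S_2 = 6 * (-2)^2 = 24
i=3: S_3 = 6 * (-2)^3 = -48
i=4: S_4 = 6 * (-2)^4 = 96
The first 5 terms are: [6, -12, 24, -48, 96]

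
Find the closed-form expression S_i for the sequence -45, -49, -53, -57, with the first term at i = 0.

Check differences: -49 - -45 = -4
-53 - -49 = -4
Common difference d = -4.
First term a = -45.
Formula: S_i = -45 - 4*i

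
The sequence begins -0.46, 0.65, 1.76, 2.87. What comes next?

Differences: 0.65 - -0.46 = 1.11
This is an arithmetic sequence with common difference d = 1.11.
Next term = 2.87 + 1.11 = 3.98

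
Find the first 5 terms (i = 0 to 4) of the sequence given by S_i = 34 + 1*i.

This is an arithmetic sequence.
i=0: S_0 = 34 + 1*0 = 34
i=1: S_1 = 34 + 1*1 = 35
i=2: S_2 = 34 + 1*2 = 36
i=3: S_3 = 34 + 1*3 = 37
i=4: S_4 = 34 + 1*4 = 38
The first 5 terms are: [34, 35, 36, 37, 38]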